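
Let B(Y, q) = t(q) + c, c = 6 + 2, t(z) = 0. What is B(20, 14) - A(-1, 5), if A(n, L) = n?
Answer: 9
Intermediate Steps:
c = 8
B(Y, q) = 8 (B(Y, q) = 0 + 8 = 8)
B(20, 14) - A(-1, 5) = 8 - 1*(-1) = 8 + 1 = 9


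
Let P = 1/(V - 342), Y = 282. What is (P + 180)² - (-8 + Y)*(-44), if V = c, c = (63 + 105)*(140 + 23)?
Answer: 32509338363505/731269764 ≈ 44456.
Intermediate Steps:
c = 27384 (c = 168*163 = 27384)
V = 27384
P = 1/27042 (P = 1/(27384 - 342) = 1/27042 ≈ 3.6980e-5)
(P + 180)² - (-8 + Y)*(-44) = (1/27042 + 180)² - (-8 + 282)*(-44) = (4867561/27042)² - 274*(-44) = 23693150088721/731269764 - 1*(-12056) = 23693150088721/731269764 + 12056 = 32509338363505/731269764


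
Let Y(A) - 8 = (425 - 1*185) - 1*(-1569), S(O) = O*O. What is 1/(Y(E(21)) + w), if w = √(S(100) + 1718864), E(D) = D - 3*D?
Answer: 79/68375 - 36*√1334/1572625 ≈ 0.00031930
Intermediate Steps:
S(O) = O²
E(D) = -2*D
Y(A) = 1817 (Y(A) = 8 + ((425 - 1*185) - 1*(-1569)) = 8 + ((425 - 185) + 1569) = 8 + (240 + 1569) = 8 + 1809 = 1817)
w = 36*√1334 (w = √(100² + 1718864) = √(10000 + 1718864) = √1728864 = 36*√1334 ≈ 1314.9)
1/(Y(E(21)) + w) = 1/(1817 + 36*√1334)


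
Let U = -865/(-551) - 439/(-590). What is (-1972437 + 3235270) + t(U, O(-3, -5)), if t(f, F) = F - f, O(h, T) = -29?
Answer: 410524200121/325090 ≈ 1.2628e+6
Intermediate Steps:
U = 752239/325090 (U = -865*(-1/551) - 439*(-1/590) = 865/551 + 439/590 = 752239/325090 ≈ 2.3139)
(-1972437 + 3235270) + t(U, O(-3, -5)) = (-1972437 + 3235270) + (-29 - 1*752239/325090) = 1262833 + (-29 - 752239/325090) = 1262833 - 10179849/325090 = 410524200121/325090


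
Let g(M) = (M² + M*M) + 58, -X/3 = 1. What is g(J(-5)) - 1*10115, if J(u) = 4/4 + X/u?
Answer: -251297/25 ≈ -10052.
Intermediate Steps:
X = -3 (X = -3*1 = -3)
J(u) = 1 - 3/u (J(u) = 4/4 - 3/u = 4*(¼) - 3/u = 1 - 3/u)
g(M) = 58 + 2*M² (g(M) = (M² + M²) + 58 = 2*M² + 58 = 58 + 2*M²)
g(J(-5)) - 1*10115 = (58 + 2*((-3 - 5)/(-5))²) - 1*10115 = (58 + 2*(-⅕*(-8))²) - 10115 = (58 + 2*(8/5)²) - 10115 = (58 + 2*(64/25)) - 10115 = (58 + 128/25) - 10115 = 1578/25 - 10115 = -251297/25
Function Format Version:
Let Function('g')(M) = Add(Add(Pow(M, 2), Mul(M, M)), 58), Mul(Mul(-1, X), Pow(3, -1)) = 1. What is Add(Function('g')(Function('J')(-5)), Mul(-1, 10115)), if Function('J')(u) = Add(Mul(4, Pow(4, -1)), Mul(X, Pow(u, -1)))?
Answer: Rational(-251297, 25) ≈ -10052.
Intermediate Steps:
X = -3 (X = Mul(-3, 1) = -3)
Function('J')(u) = Add(1, Mul(-3, Pow(u, -1))) (Function('J')(u) = Add(Mul(4, Pow(4, -1)), Mul(-3, Pow(u, -1))) = Add(Mul(4, Rational(1, 4)), Mul(-3, Pow(u, -1))) = Add(1, Mul(-3, Pow(u, -1))))
Function('g')(M) = Add(58, Mul(2, Pow(M, 2))) (Function('g')(M) = Add(Add(Pow(M, 2), Pow(M, 2)), 58) = Add(Mul(2, Pow(M, 2)), 58) = Add(58, Mul(2, Pow(M, 2))))
Add(Function('g')(Function('J')(-5)), Mul(-1, 10115)) = Add(Add(58, Mul(2, Pow(Mul(Pow(-5, -1), Add(-3, -5)), 2))), Mul(-1, 10115)) = Add(Add(58, Mul(2, Pow(Mul(Rational(-1, 5), -8), 2))), -10115) = Add(Add(58, Mul(2, Pow(Rational(8, 5), 2))), -10115) = Add(Add(58, Mul(2, Rational(64, 25))), -10115) = Add(Add(58, Rational(128, 25)), -10115) = Add(Rational(1578, 25), -10115) = Rational(-251297, 25)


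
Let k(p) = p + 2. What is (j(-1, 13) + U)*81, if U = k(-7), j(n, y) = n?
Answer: -486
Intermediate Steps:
k(p) = 2 + p
U = -5 (U = 2 - 7 = -5)
(j(-1, 13) + U)*81 = (-1 - 5)*81 = -6*81 = -486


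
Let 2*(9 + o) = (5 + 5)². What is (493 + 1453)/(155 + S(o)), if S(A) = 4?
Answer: 1946/159 ≈ 12.239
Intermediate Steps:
o = 41 (o = -9 + (5 + 5)²/2 = -9 + (½)*10² = -9 + (½)*100 = -9 + 50 = 41)
(493 + 1453)/(155 + S(o)) = (493 + 1453)/(155 + 4) = 1946/159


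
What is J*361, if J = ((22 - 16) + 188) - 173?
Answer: 7581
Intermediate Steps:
J = 21 (J = (6 + 188) - 173 = 194 - 173 = 21)
J*361 = 21*361 = 7581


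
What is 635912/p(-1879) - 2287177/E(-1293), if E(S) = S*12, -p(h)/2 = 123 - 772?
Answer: 6417783169/10069884 ≈ 637.32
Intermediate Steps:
p(h) = 1298 (p(h) = -2*(123 - 772) = -2*(-649) = 1298)
E(S) = 12*S
635912/p(-1879) - 2287177/E(-1293) = 635912/1298 - 2287177/(12*(-1293)) = 635912*(1/1298) - 2287177/(-15516) = 317956/649 - 2287177*(-1/15516) = 317956/649 + 2287177/15516 = 6417783169/10069884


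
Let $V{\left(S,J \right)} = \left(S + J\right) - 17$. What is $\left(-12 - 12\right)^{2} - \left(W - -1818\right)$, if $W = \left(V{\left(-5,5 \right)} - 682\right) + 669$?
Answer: $-1212$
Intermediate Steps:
$V{\left(S,J \right)} = -17 + J + S$ ($V{\left(S,J \right)} = \left(J + S\right) - 17 = -17 + J + S$)
$W = -30$ ($W = \left(\left(-17 + 5 - 5\right) - 682\right) + 669 = \left(-17 - 682\right) + 669 = -699 + 669 = -30$)
$\left(-12 - 12\right)^{2} - \left(W - -1818\right) = \left(-12 - 12\right)^{2} - \left(-30 - -1818\right) = \left(-24\right)^{2} - \left(-30 + 1818\right) = 576 - 1788 = -1212$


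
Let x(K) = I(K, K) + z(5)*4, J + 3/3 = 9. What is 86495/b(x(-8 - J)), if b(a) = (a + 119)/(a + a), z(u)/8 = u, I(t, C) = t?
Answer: 24910560/263 ≈ 94717.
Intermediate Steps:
J = 8 (J = -1 + 9 = 8)
z(u) = 8*u
x(K) = 160 + K (x(K) = K + (8*5)*4 = K + 40*4 = K + 160 = 160 + K)
b(a) = (119 + a)/(2*a) (b(a) = (119 + a)/((2*a)) = (119 + a)*(1/(2*a)) = (119 + a)/(2*a))
86495/b(x(-8 - J)) = 86495/(((119 + (160 + (-8 - 1*8)))/(2*(160 + (-8 - 1*8))))) = 86495/(((119 + (160 + (-8 - 8)))/(2*(160 + (-8 - 8))))) = 86495/(((119 + (160 - 16))/(2*(160 - 16)))) = 86495/(((1/2)*(119 + 144)/144)) = 86495/(((1/2)*(1/144)*263)) = 86495/(263/288) = 86495*(288/263) = 24910560/263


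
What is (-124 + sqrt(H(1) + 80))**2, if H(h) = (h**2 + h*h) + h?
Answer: (124 - sqrt(83))**2 ≈ 13200.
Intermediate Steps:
H(h) = h + 2*h**2 (H(h) = (h**2 + h**2) + h = 2*h**2 + h = h + 2*h**2)
(-124 + sqrt(H(1) + 80))**2 = (-124 + sqrt(1*(1 + 2*1) + 80))**2 = (-124 + sqrt(1*(1 + 2) + 80))**2 = (-124 + sqrt(1*3 + 80))**2 = (-124 + sqrt(3 + 80))**2 = (-124 + sqrt(83))**2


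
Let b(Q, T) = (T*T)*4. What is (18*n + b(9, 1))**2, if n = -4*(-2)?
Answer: 21904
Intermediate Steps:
b(Q, T) = 4*T**2 (b(Q, T) = T**2*4 = 4*T**2)
n = 8
(18*n + b(9, 1))**2 = (18*8 + 4*1**2)**2 = (144 + 4*1)**2 = (144 + 4)**2 = 148**2 = 21904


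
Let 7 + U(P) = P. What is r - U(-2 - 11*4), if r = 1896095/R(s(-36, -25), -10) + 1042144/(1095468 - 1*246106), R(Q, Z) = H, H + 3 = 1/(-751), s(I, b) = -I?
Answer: -604679968304035/957230974 ≈ -6.3170e+5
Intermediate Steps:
U(P) = -7 + P
H = -2254/751 (H = -3 + 1/(-751) = -3 - 1/751 = -2254/751 ≈ -3.0013)
R(Q, Z) = -2254/751
r = -604730701545657/957230974 (r = 1896095/(-2254/751) + 1042144/(1095468 - 1*246106) = 1896095*(-751/2254) + 1042144/(1095468 - 246106) = -1423967345/2254 + 1042144/849362 = -1423967345/2254 + 1042144*(1/849362) = -1423967345/2254 + 521072/424681 = -604730701545657/957230974 ≈ -6.3175e+5)
r - U(-2 - 11*4) = -604730701545657/957230974 - (-7 + (-2 - 11*4)) = -604730701545657/957230974 - (-7 + (-2 - 44)) = -604730701545657/957230974 - (-7 - 46) = -604730701545657/957230974 - 1*(-53) = -604730701545657/957230974 + 53 = -604679968304035/957230974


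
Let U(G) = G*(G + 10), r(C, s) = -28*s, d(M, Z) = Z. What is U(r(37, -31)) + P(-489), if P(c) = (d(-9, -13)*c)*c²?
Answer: 1520854301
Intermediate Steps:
U(G) = G*(10 + G)
P(c) = -13*c³ (P(c) = (-13*c)*c² = -13*c³)
U(r(37, -31)) + P(-489) = (-28*(-31))*(10 - 28*(-31)) - 13*(-489)³ = 868*(10 + 868) - 13*(-116930169) = 868*878 + 1520092197 = 762104 + 1520092197 = 1520854301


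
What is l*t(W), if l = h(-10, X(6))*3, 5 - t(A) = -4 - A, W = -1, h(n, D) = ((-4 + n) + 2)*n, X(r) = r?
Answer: 2880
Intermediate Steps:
h(n, D) = n*(-2 + n) (h(n, D) = (-2 + n)*n = n*(-2 + n))
t(A) = 9 + A (t(A) = 5 - (-4 - A) = 5 + (4 + A) = 9 + A)
l = 360 (l = -10*(-2 - 10)*3 = -10*(-12)*3 = 120*3 = 360)
l*t(W) = 360*(9 - 1) = 360*8 = 2880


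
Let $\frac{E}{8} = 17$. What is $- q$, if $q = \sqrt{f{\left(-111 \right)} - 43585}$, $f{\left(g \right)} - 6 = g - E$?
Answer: $- i \sqrt{43826} \approx - 209.35 i$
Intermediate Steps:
$E = 136$ ($E = 8 \cdot 17 = 136$)
$f{\left(g \right)} = -130 + g$ ($f{\left(g \right)} = 6 + \left(g - 136\right) = 6 + \left(-136 + g\right) = -130 + g$)
$q = i \sqrt{43826}$ ($q = \sqrt{\left(-130 - 111\right) - 43585} = \sqrt{-241 - 43585} = \sqrt{-43826} = i \sqrt{43826} \approx 209.35 i$)
$- q = - i \sqrt{43826}$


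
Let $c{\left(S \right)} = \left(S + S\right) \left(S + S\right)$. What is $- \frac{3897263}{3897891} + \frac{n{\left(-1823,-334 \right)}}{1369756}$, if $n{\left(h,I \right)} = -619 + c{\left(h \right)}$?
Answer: $\frac{46475184624199}{5339159584596} \approx 8.7046$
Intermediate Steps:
$c{\left(S \right)} = 4 S^{2}$ ($c{\left(S \right)} = 2 S 2 S = 4 S^{2}$)
$n{\left(h,I \right)} = -619 + 4 h^{2}$
$- \frac{3897263}{3897891} + \frac{n{\left(-1823,-334 \right)}}{1369756} = - \frac{3897263}{3897891} + \frac{-619 + 4 \left(-1823\right)^{2}}{1369756} = \left(-3897263\right) \frac{1}{3897891} + \left(-619 + 4 \cdot 3323329\right) \frac{1}{1369756} = - \frac{3897263}{3897891} + \left(-619 + 13293316\right) \frac{1}{1369756} = - \frac{3897263}{3897891} + 13292697 \cdot \frac{1}{1369756} = - \frac{3897263}{3897891} + \frac{13292697}{1369756} = \frac{46475184624199}{5339159584596}$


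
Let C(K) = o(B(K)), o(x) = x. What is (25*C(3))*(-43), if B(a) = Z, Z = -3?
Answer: 3225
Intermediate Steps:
B(a) = -3
C(K) = -3
(25*C(3))*(-43) = (25*(-3))*(-43) = -75*(-43) = 3225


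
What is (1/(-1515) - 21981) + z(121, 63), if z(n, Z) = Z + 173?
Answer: -32943676/1515 ≈ -21745.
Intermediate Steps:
z(n, Z) = 173 + Z
(1/(-1515) - 21981) + z(121, 63) = (1/(-1515) - 21981) + (173 + 63) = (-1/1515 - 21981) + 236 = -33301216/1515 + 236 = -32943676/1515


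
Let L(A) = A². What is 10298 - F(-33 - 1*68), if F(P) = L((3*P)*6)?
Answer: -3294826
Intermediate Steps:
F(P) = 324*P² (F(P) = ((3*P)*6)² = (18*P)² = 324*P²)
10298 - F(-33 - 1*68) = 10298 - 324*(-33 - 1*68)² = 10298 - 324*(-33 - 68)² = 10298 - 324*(-101)² = 10298 - 324*10201 = 10298 - 1*3305124 = 10298 - 3305124 = -3294826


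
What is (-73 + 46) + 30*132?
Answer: 3933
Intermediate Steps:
(-73 + 46) + 30*132 = -27 + 3960 = 3933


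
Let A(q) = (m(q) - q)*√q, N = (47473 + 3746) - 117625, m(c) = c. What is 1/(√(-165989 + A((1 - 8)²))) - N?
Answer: 66406 - I*√165989/165989 ≈ 66406.0 - 0.0024545*I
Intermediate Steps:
N = -66406 (N = 51219 - 117625 = -66406)
A(q) = 0 (A(q) = (q - q)*√q = 0*√q = 0)
1/(√(-165989 + A((1 - 8)²))) - N = 1/(√(-165989 + 0)) - 1*(-66406) = 1/(√(-165989)) + 66406 = 1/(I*√165989) + 66406 = -I*√165989/165989 + 66406 = 66406 - I*√165989/165989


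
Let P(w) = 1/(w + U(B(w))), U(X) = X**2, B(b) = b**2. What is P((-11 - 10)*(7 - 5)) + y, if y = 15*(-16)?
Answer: -746796959/3111654 ≈ -240.00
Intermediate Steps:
y = -240
P(w) = 1/(w + w**4) (P(w) = 1/(w + (w**2)**2) = 1/(w + w**4))
P((-11 - 10)*(7 - 5)) + y = 1/((-11 - 10)*(7 - 5) + ((-11 - 10)*(7 - 5))**4) - 240 = 1/(-21*2 + (-21*2)**4) - 240 = 1/(-42 + (-42)**4) - 240 = 1/(-42 + 3111696) - 240 = 1/3111654 - 240 = -746796959/3111654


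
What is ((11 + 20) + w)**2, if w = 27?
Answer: 3364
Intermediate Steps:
((11 + 20) + w)**2 = ((11 + 20) + 27)**2 = (31 + 27)**2 = 58**2 = 3364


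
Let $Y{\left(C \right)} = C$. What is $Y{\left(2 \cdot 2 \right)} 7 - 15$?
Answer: $13$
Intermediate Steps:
$Y{\left(2 \cdot 2 \right)} 7 - 15 = 2 \cdot 2 \cdot 7 - 15 = 4 \cdot 7 - 15 = 28 - 15 = 13$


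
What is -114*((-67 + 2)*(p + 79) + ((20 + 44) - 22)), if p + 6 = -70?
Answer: 17442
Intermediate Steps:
p = -76 (p = -6 - 70 = -76)
-114*((-67 + 2)*(p + 79) + ((20 + 44) - 22)) = -114*((-67 + 2)*(-76 + 79) + ((20 + 44) - 22)) = -114*(-65*3 + (64 - 22)) = -114*(-195 + 42) = -114*(-153) = 17442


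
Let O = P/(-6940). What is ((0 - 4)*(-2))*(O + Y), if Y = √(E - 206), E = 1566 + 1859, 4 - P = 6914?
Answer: 2764/347 + 8*√3219 ≈ 461.86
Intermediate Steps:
P = -6910 (P = 4 - 1*6914 = 4 - 6914 = -6910)
O = 691/694 (O = -6910/(-6940) = -6910*(-1/6940) = 691/694 ≈ 0.99568)
E = 3425
Y = √3219 (Y = √(3425 - 206) = √3219 ≈ 56.736)
((0 - 4)*(-2))*(O + Y) = ((0 - 4)*(-2))*(691/694 + √3219) = (-4*(-2))*(691/694 + √3219) = 8*(691/694 + √3219) = 2764/347 + 8*√3219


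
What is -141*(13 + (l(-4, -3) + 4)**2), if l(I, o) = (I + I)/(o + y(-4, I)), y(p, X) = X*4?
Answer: -1656609/361 ≈ -4588.9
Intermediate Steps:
y(p, X) = 4*X
l(I, o) = 2*I/(o + 4*I) (l(I, o) = (I + I)/(o + 4*I) = (2*I)/(o + 4*I) = 2*I/(o + 4*I))
-141*(13 + (l(-4, -3) + 4)**2) = -141*(13 + (2*(-4)/(-3 + 4*(-4)) + 4)**2) = -141*(13 + (2*(-4)/(-3 - 16) + 4)**2) = -141*(13 + (2*(-4)/(-19) + 4)**2) = -141*(13 + (2*(-4)*(-1/19) + 4)**2) = -141*(13 + (8/19 + 4)**2) = -141*(13 + (84/19)**2) = -141*(13 + 7056/361) = -141*11749/361 = -1656609/361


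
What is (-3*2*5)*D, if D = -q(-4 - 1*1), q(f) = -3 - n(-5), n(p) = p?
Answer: 60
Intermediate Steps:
q(f) = 2 (q(f) = -3 - 1*(-5) = -3 + 5 = 2)
D = -2 (D = -1*2 = -2)
(-3*2*5)*D = (-3*2*5)*(-2) = -6*5*(-2) = -30*(-2) = 60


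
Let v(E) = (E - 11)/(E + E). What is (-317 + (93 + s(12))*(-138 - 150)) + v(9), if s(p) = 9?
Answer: -267238/9 ≈ -29693.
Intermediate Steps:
v(E) = (-11 + E)/(2*E) (v(E) = (-11 + E)/((2*E)) = (-11 + E)*(1/(2*E)) = (-11 + E)/(2*E))
(-317 + (93 + s(12))*(-138 - 150)) + v(9) = (-317 + (93 + 9)*(-138 - 150)) + (1/2)*(-11 + 9)/9 = (-317 + 102*(-288)) + (1/2)*(1/9)*(-2) = (-317 - 29376) - 1/9 = -29693 - 1/9 = -267238/9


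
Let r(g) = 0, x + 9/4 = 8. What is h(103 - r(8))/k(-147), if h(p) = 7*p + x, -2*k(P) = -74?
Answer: 2907/148 ≈ 19.642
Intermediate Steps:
x = 23/4 (x = -9/4 + 8 = 23/4 ≈ 5.7500)
k(P) = 37 (k(P) = -½*(-74) = 37)
h(p) = 23/4 + 7*p (h(p) = 7*p + 23/4 = 23/4 + 7*p)
h(103 - r(8))/k(-147) = (23/4 + 7*(103 - 1*0))/37 = (23/4 + 7*(103 + 0))*(1/37) = (23/4 + 7*103)*(1/37) = (23/4 + 721)*(1/37) = (2907/4)*(1/37) = 2907/148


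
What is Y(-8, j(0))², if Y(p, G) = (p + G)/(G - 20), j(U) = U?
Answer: 4/25 ≈ 0.16000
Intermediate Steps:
Y(p, G) = (G + p)/(-20 + G)
Y(-8, j(0))² = ((0 - 8)/(-20 + 0))² = (-8/(-20))² = (-1/20*(-8))² = (⅖)² = 4/25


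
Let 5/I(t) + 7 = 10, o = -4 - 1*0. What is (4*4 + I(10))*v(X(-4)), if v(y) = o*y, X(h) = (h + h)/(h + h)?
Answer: -212/3 ≈ -70.667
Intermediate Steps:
X(h) = 1 (X(h) = (2*h)/((2*h)) = (2*h)*(1/(2*h)) = 1)
o = -4 (o = -4 + 0 = -4)
I(t) = 5/3 (I(t) = 5/(-7 + 10) = 5/3)
v(y) = -4*y
(4*4 + I(10))*v(X(-4)) = (4*4 + 5/3)*(-4*1) = (16 + 5/3)*(-4) = (53/3)*(-4) = -212/3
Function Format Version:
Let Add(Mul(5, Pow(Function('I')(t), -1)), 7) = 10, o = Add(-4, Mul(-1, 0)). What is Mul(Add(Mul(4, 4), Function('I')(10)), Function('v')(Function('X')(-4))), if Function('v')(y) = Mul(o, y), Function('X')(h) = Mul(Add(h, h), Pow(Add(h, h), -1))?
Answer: Rational(-212, 3) ≈ -70.667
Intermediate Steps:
Function('X')(h) = 1 (Function('X')(h) = Mul(Mul(2, h), Pow(Mul(2, h), -1)) = Mul(Mul(2, h), Mul(Rational(1, 2), Pow(h, -1))) = 1)
o = -4 (o = Add(-4, 0) = -4)
Function('I')(t) = Rational(5, 3) (Function('I')(t) = Mul(5, Pow(Add(-7, 10), -1)) = Mul(5, Pow(3, -1)) = Mul(5, Rational(1, 3)) = Rational(5, 3))
Function('v')(y) = Mul(-4, y)
Mul(Add(Mul(4, 4), Function('I')(10)), Function('v')(Function('X')(-4))) = Mul(Add(Mul(4, 4), Rational(5, 3)), Mul(-4, 1)) = Mul(Add(16, Rational(5, 3)), -4) = Mul(Rational(53, 3), -4) = Rational(-212, 3)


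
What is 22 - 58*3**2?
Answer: -500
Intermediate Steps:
22 - 58*3**2 = 22 - 58*9 = 22 - 522 = -500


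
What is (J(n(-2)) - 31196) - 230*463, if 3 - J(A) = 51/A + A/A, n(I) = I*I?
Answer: -550787/4 ≈ -1.3770e+5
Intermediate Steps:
n(I) = I**2
J(A) = 2 - 51/A (J(A) = 3 - (51/A + A/A) = 3 - (51/A + 1) = 3 - (1 + 51/A) = 3 + (-1 - 51/A) = 2 - 51/A)
(J(n(-2)) - 31196) - 230*463 = ((2 - 51/((-2)**2)) - 31196) - 230*463 = ((2 - 51/4) - 31196) - 106490 = (-43/4 - 31196) - 106490 = -124827/4 - 106490 = -550787/4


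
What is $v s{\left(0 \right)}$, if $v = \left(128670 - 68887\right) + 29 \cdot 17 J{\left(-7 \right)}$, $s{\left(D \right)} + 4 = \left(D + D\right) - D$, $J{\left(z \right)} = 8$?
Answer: $-254908$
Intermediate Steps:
$s{\left(D \right)} = -4 + D$ ($s{\left(D \right)} = -4 + \left(\left(D + D\right) - D\right) = -4 + \left(2 D - D\right) = -4 + D$)
$v = 63727$ ($v = \left(128670 - 68887\right) + 29 \cdot 17 \cdot 8 = 59783 + 493 \cdot 8 = 59783 + 3944 = 63727$)
$v s{\left(0 \right)} = 63727 \left(-4 + 0\right) = 63727 \left(-4\right) = -254908$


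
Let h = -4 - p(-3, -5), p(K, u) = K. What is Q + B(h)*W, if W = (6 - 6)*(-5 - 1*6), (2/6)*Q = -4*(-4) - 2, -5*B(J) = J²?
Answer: 42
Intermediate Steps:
h = -1 (h = -4 - 1*(-3) = -4 + 3 = -1)
B(J) = -J²/5
Q = 42 (Q = 3*(-4*(-4) - 2) = 3*(16 - 2) = 3*14 = 42)
W = 0 (W = 0*(-5 - 6) = 0*(-11) = 0)
Q + B(h)*W = 42 - ⅕*(-1)²*0 = 42 - ⅕*1*0 = 42 - ⅕*0 = 42 + 0 = 42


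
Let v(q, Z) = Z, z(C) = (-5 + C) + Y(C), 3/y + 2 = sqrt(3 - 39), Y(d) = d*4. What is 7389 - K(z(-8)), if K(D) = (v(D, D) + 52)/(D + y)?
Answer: 200859401/27183 - 14*I/9061 ≈ 7389.2 - 0.0015451*I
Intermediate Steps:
Y(d) = 4*d
y = 3*(-2 - 6*I)/40 (y = 3/(-2 + sqrt(3 - 39)) = 3/(-2 + sqrt(-36)) = 3/(-2 + 6*I) = 3*((-2 - 6*I)/40) = 3*(-2 - 6*I)/40 ≈ -0.15 - 0.45*I)
z(C) = -5 + 5*C (z(C) = (-5 + C) + 4*C = -5 + 5*C)
K(D) = (52 + D)/(-3/20 + D - 9*I/20) (K(D) = (D + 52)/(D + (-3/20 - 9*I/20)) = (52 + D)/(-3/20 + D - 9*I/20))
7389 - K(z(-8)) = 7389 - 20*(-52 - (-5 + 5*(-8)))/(3 - 20*(-5 + 5*(-8)) + 9*I) = 7389 - 20*(-52 - (-5 - 40))/(3 - 20*(-5 - 40) + 9*I) = 7389 - 20*(-52 - 1*(-45))/(3 - 20*(-45) + 9*I) = 7389 - 20*(-52 + 45)/(3 + 900 + 9*I) = 7389 - 20*(-7)/(903 + 9*I) = 7389 - 20*(903 - 9*I)/815490*(-7) = 7389 - (-4214/27183 + 14*I/9061) = 7389 + (4214/27183 - 14*I/9061) = 200859401/27183 - 14*I/9061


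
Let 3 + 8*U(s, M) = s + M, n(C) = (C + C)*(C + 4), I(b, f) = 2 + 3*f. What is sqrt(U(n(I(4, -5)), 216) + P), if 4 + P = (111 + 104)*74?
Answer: sqrt(255390)/4 ≈ 126.34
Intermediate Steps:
P = 15906 (P = -4 + (111 + 104)*74 = -4 + 215*74 = -4 + 15910 = 15906)
n(C) = 2*C*(4 + C) (n(C) = (2*C)*(4 + C) = 2*C*(4 + C))
U(s, M) = -3/8 + M/8 + s/8 (U(s, M) = -3/8 + (s + M)/8 = -3/8 + (M + s)/8 = -3/8 + (M/8 + s/8) = -3/8 + M/8 + s/8)
sqrt(U(n(I(4, -5)), 216) + P) = sqrt((-3/8 + (1/8)*216 + (2*(2 + 3*(-5))*(4 + (2 + 3*(-5))))/8) + 15906) = sqrt((-3/8 + 27 + (2*(2 - 15)*(4 + (2 - 15)))/8) + 15906) = sqrt((-3/8 + 27 + (2*(-13)*(4 - 13))/8) + 15906) = sqrt((-3/8 + 27 + (2*(-13)*(-9))/8) + 15906) = sqrt((-3/8 + 27 + (1/8)*234) + 15906) = sqrt((-3/8 + 27 + 117/4) + 15906) = sqrt(447/8 + 15906) = sqrt(127695/8) = sqrt(255390)/4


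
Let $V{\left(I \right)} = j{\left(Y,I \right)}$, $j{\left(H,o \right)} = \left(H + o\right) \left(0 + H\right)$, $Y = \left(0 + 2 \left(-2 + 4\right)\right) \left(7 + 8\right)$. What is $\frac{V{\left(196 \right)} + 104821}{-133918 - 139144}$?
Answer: $- \frac{120181}{273062} \approx -0.44012$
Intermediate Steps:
$Y = 60$ ($Y = \left(0 + 2 \cdot 2\right) 15 = \left(0 + 4\right) 15 = 4 \cdot 15 = 60$)
$j{\left(H,o \right)} = H \left(H + o\right)$ ($j{\left(H,o \right)} = \left(H + o\right) H = H \left(H + o\right)$)
$V{\left(I \right)} = 3600 + 60 I$ ($V{\left(I \right)} = 60 \left(60 + I\right) = 3600 + 60 I$)
$\frac{V{\left(196 \right)} + 104821}{-133918 - 139144} = \frac{\left(3600 + 60 \cdot 196\right) + 104821}{-133918 - 139144} = \frac{\left(3600 + 11760\right) + 104821}{-273062} = \left(15360 + 104821\right) \left(- \frac{1}{273062}\right) = 120181 \left(- \frac{1}{273062}\right) = - \frac{120181}{273062}$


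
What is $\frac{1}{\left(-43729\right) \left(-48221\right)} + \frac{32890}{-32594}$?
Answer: $- \frac{34676849696208}{34364768608373} \approx -1.0091$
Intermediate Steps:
$\frac{1}{\left(-43729\right) \left(-48221\right)} + \frac{32890}{-32594} = \left(- \frac{1}{43729}\right) \left(- \frac{1}{48221}\right) + 32890 \left(- \frac{1}{32594}\right) = \frac{1}{2108656109} - \frac{16445}{16297} = - \frac{34676849696208}{34364768608373}$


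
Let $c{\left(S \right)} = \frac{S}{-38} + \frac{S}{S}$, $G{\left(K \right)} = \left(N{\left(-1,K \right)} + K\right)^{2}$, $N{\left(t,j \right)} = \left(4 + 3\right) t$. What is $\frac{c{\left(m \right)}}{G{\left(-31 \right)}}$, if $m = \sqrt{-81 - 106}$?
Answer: $\frac{1}{1444} - \frac{i \sqrt{187}}{54872} \approx 0.00069252 - 0.00024921 i$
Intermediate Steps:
$N{\left(t,j \right)} = 7 t$
$m = i \sqrt{187}$ ($m = \sqrt{-187} = i \sqrt{187} \approx 13.675 i$)
$G{\left(K \right)} = \left(-7 + K\right)^{2}$ ($G{\left(K \right)} = \left(7 \left(-1\right) + K\right)^{2} = \left(-7 + K\right)^{2}$)
$c{\left(S \right)} = 1 - \frac{S}{38}$ ($c{\left(S \right)} = S \left(- \frac{1}{38}\right) + 1 = - \frac{S}{38} + 1 = 1 - \frac{S}{38}$)
$\frac{c{\left(m \right)}}{G{\left(-31 \right)}} = \frac{1 - \frac{i \sqrt{187}}{38}}{\left(-7 - 31\right)^{2}} = \frac{1 - \frac{i \sqrt{187}}{38}}{\left(-38\right)^{2}} = \frac{1 - \frac{i \sqrt{187}}{38}}{1444} = \left(1 - \frac{i \sqrt{187}}{38}\right) \frac{1}{1444} = \frac{1}{1444} - \frac{i \sqrt{187}}{54872}$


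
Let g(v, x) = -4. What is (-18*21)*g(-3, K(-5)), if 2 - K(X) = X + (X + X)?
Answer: 1512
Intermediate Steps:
K(X) = 2 - 3*X (K(X) = 2 - (X + (X + X)) = 2 - (X + 2*X) = 2 - 3*X)
(-18*21)*g(-3, K(-5)) = -18*21*(-4) = -378*(-4) = 1512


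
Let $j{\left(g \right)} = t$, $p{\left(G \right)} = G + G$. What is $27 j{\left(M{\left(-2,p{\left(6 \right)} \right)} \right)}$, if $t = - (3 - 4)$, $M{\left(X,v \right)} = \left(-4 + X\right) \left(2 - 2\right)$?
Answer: $27$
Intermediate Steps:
$p{\left(G \right)} = 2 G$
$M{\left(X,v \right)} = 0$ ($M{\left(X,v \right)} = \left(-4 + X\right) 0 = 0$)
$t = 1$ ($t = \left(-1\right) \left(-1\right) = 1$)
$j{\left(g \right)} = 1$
$27 j{\left(M{\left(-2,p{\left(6 \right)} \right)} \right)} = 27 \cdot 1 = 27$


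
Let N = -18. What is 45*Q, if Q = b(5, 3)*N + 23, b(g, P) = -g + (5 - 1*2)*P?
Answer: -2205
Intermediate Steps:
b(g, P) = -g + 3*P (b(g, P) = -g + (5 - 2)*P = -g + 3*P)
Q = -49 (Q = (-1*5 + 3*3)*(-18) + 23 = (-5 + 9)*(-18) + 23 = 4*(-18) + 23 = -72 + 23 = -49)
45*Q = 45*(-49) = -2205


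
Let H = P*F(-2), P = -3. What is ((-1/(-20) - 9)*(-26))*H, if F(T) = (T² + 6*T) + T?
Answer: 6981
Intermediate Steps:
F(T) = T² + 7*T
H = 30 (H = -(-6)*(7 - 2) = -(-6)*5 = -3*(-10) = 30)
((-1/(-20) - 9)*(-26))*H = ((-1/(-20) - 9)*(-26))*30 = ((-1*(-1/20) - 9)*(-26))*30 = ((1/20 - 9)*(-26))*30 = -179/20*(-26)*30 = (2327/10)*30 = 6981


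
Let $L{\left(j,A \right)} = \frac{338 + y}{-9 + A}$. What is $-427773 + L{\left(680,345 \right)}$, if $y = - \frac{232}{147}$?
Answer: $- \frac{10564257281}{24696} \approx -4.2777 \cdot 10^{5}$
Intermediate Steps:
$y = - \frac{232}{147}$ ($y = \left(-232\right) \frac{1}{147} = - \frac{232}{147} \approx -1.5782$)
$L{\left(j,A \right)} = \frac{49454}{147 \left(-9 + A\right)}$ ($L{\left(j,A \right)} = \frac{338 - \frac{232}{147}}{-9 + A} = \frac{49454}{147 \left(-9 + A\right)}$)
$-427773 + L{\left(680,345 \right)} = -427773 + \frac{49454}{147 \left(-9 + 345\right)} = -427773 + \frac{49454}{147 \cdot 336} = -427773 + \frac{49454}{147} \cdot \frac{1}{336} = -427773 + \frac{24727}{24696} = - \frac{10564257281}{24696}$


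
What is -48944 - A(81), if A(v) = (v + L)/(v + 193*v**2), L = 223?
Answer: -30990215240/633177 ≈ -48944.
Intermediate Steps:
A(v) = (223 + v)/(v + 193*v**2) (A(v) = (v + 223)/(v + 193*v**2) = (223 + v)/(v + 193*v**2))
-48944 - A(81) = -48944 - (223 + 81)/(81*(1 + 193*81)) = -48944 - 304/(81*(1 + 15633)) = -48944 - 304/(81*15634) = -48944 - 1*152/633177 = -48944 - 152/633177 = -30990215240/633177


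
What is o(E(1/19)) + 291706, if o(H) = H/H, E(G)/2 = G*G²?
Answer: 291707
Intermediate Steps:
E(G) = 2*G³ (E(G) = 2*(G*G²) = 2*G³)
o(H) = 1
o(E(1/19)) + 291706 = 1 + 291706 = 291707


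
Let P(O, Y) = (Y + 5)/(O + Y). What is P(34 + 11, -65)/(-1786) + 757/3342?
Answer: 335494/1492203 ≈ 0.22483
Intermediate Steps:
P(O, Y) = (5 + Y)/(O + Y)
P(34 + 11, -65)/(-1786) + 757/3342 = ((5 - 65)/((34 + 11) - 65))/(-1786) + 757/3342 = (-60/(45 - 65))*(-1/1786) + 757*(1/3342) = (-60/(-20))*(-1/1786) + 757/3342 = -1/20*(-60)*(-1/1786) + 757/3342 = 3*(-1/1786) + 757/3342 = -3/1786 + 757/3342 = 335494/1492203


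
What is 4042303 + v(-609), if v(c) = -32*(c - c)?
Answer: 4042303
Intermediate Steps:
v(c) = 0 (v(c) = -32*0 = 0)
4042303 + v(-609) = 4042303 + 0 = 4042303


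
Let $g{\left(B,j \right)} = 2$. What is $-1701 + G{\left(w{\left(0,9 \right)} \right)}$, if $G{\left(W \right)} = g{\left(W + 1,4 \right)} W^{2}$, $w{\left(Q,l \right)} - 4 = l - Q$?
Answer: $-1363$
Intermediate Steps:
$w{\left(Q,l \right)} = 4 + l - Q$ ($w{\left(Q,l \right)} = 4 - \left(Q - l\right) = 4 + l - Q$)
$G{\left(W \right)} = 2 W^{2}$
$-1701 + G{\left(w{\left(0,9 \right)} \right)} = -1701 + 2 \left(4 + 9 - 0\right)^{2} = -1701 + 2 \left(4 + 9 + 0\right)^{2} = -1701 + 2 \cdot 13^{2} = -1701 + 2 \cdot 169 = -1701 + 338 = -1363$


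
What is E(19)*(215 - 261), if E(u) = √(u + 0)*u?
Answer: -874*√19 ≈ -3809.7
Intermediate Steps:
E(u) = u^(3/2) (E(u) = √u*u = u^(3/2))
E(19)*(215 - 261) = 19^(3/2)*(215 - 261) = (19*√19)*(-46) = -874*√19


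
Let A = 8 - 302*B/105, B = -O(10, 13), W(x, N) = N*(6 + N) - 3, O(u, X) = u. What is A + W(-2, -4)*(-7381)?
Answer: 1705783/21 ≈ 81228.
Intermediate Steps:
W(x, N) = -3 + N*(6 + N)
B = -10 (B = -1*10 = -10)
A = 772/21 (A = 8 - (-3020)/105 = 8 - 302*(-2/21) = 8 + 604/21 = 772/21 ≈ 36.762)
A + W(-2, -4)*(-7381) = 772/21 + (-3 + (-4)² + 6*(-4))*(-7381) = 772/21 + (-3 + 16 - 24)*(-7381) = 772/21 - 11*(-7381) = 772/21 + 81191 = 1705783/21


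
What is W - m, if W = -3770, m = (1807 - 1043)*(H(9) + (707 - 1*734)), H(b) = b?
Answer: 9982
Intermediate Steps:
m = -13752 (m = (1807 - 1043)*(9 + (707 - 1*734)) = 764*(9 + (707 - 734)) = 764*(9 - 27) = 764*(-18) = -13752)
W - m = -3770 - 1*(-13752) = -3770 + 13752 = 9982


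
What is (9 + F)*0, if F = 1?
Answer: 0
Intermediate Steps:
(9 + F)*0 = (9 + 1)*0 = 10*0 = 0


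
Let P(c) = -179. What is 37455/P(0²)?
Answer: -37455/179 ≈ -209.25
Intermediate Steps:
37455/P(0²) = 37455/(-179) = 37455*(-1/179) = -37455/179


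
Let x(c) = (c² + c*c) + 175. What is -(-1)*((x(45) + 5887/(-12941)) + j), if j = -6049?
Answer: -23610271/12941 ≈ -1824.5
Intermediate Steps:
x(c) = 175 + 2*c² (x(c) = (c² + c²) + 175 = 2*c² + 175 = 175 + 2*c²)
-(-1)*((x(45) + 5887/(-12941)) + j) = -(-1)*(((175 + 2*45²) + 5887/(-12941)) - 6049) = -(-1)*(((175 + 2*2025) + 5887*(-1/12941)) - 6049) = -(-1)*(((175 + 4050) - 5887/12941) - 6049) = -(-1)*((4225 - 5887/12941) - 6049) = -(-1)*(54669838/12941 - 6049) = -(-1)*(-23610271)/12941 = -1*23610271/12941 = -23610271/12941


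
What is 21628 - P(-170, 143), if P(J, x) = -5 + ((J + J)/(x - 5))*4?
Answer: 1493357/69 ≈ 21643.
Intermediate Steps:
P(J, x) = -5 + 8*J/(-5 + x) (P(J, x) = -5 + ((2*J)/(-5 + x))*4 = -5 + (2*J/(-5 + x))*4 = -5 + 8*J/(-5 + x))
21628 - P(-170, 143) = 21628 - (25 - 5*143 + 8*(-170))/(-5 + 143) = 21628 - (25 - 715 - 1360)/138 = 21628 - (-2050)/138 = 21628 - 1*(-1025/69) = 21628 + 1025/69 = 1493357/69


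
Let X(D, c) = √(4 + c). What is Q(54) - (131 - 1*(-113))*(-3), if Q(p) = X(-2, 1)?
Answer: 732 + √5 ≈ 734.24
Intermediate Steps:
Q(p) = √5 (Q(p) = √(4 + 1) = √5)
Q(54) - (131 - 1*(-113))*(-3) = √5 - (131 - 1*(-113))*(-3) = √5 - (131 + 113)*(-3) = √5 - 244*(-3) = √5 - 1*(-732) = √5 + 732 = 732 + √5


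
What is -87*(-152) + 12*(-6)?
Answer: 13152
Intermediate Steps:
-87*(-152) + 12*(-6) = 13224 - 72 = 13152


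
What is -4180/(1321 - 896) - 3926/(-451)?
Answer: -43326/38335 ≈ -1.1302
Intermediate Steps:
-4180/(1321 - 896) - 3926/(-451) = -4180/425 - 3926*(-1/451) = -4180*1/425 + 3926/451 = -836/85 + 3926/451 = -43326/38335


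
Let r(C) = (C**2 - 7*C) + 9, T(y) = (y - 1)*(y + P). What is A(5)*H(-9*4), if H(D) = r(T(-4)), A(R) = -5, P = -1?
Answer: -2295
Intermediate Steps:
T(y) = (-1 + y)**2 (T(y) = (y - 1)*(y - 1) = (-1 + y)*(-1 + y) = (-1 + y)**2)
r(C) = 9 + C**2 - 7*C
H(D) = 459 (H(D) = 9 + (1 + (-4)**2 - 2*(-4))**2 - 7*(1 + (-4)**2 - 2*(-4)) = 9 + (1 + 16 + 8)**2 - 7*(1 + 16 + 8) = 9 + 25**2 - 7*25 = 9 + 625 - 175 = 459)
A(5)*H(-9*4) = -5*459 = -2295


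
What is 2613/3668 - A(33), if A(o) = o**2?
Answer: -3991839/3668 ≈ -1088.3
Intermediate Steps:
2613/3668 - A(33) = 2613/3668 - 1*33**2 = 2613*(1/3668) - 1*1089 = 2613/3668 - 1089 = -3991839/3668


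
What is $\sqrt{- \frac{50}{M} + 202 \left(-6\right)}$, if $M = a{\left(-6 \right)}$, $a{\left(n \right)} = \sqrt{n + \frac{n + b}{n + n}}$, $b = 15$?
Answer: $\frac{2 \sqrt{-2727 + 25 i \sqrt{3}}}{3} \approx 0.27639 + 34.815 i$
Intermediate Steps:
$a{\left(n \right)} = \sqrt{n + \frac{15 + n}{2 n}}$ ($a{\left(n \right)} = \sqrt{n + \frac{n + 15}{n + n}} = \sqrt{n + \frac{15 + n}{2 n}}$)
$M = \frac{3 i \sqrt{3}}{2}$ ($M = \frac{\sqrt{2 + 4 \left(-6\right) + \frac{30}{-6}}}{2} = \frac{\sqrt{2 - 24 + 30 \left(- \frac{1}{6}\right)}}{2} = \frac{\sqrt{2 - 24 - 5}}{2} = \frac{\sqrt{-27}}{2} = \frac{3 i \sqrt{3}}{2} \approx 2.5981 i$)
$\sqrt{- \frac{50}{M} + 202 \left(-6\right)} = \sqrt{- \frac{50}{\frac{3}{2} i \sqrt{3}} + 202 \left(-6\right)} = \sqrt{- 50 \left(- \frac{2 i \sqrt{3}}{9}\right) - 1212} = \sqrt{\frac{100 i \sqrt{3}}{9} - 1212} = \sqrt{-1212 + \frac{100 i \sqrt{3}}{9}}$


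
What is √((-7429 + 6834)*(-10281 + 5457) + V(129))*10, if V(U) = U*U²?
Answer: 30*√557441 ≈ 22399.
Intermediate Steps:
V(U) = U³
√((-7429 + 6834)*(-10281 + 5457) + V(129))*10 = √((-7429 + 6834)*(-10281 + 5457) + 129³)*10 = √(-595*(-4824) + 2146689)*10 = √(2870280 + 2146689)*10 = √5016969*10 = (3*√557441)*10 = 30*√557441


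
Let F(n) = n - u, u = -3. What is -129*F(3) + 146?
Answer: -628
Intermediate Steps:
F(n) = 3 + n (F(n) = n - 1*(-3) = n + 3 = 3 + n)
-129*F(3) + 146 = -129*(3 + 3) + 146 = -129*6 + 146 = -774 + 146 = -628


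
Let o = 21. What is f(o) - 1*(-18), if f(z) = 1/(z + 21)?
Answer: 757/42 ≈ 18.024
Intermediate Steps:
f(z) = 1/(21 + z)
f(o) - 1*(-18) = 1/(21 + 21) - 1*(-18) = 1/42 + 18 = 757/42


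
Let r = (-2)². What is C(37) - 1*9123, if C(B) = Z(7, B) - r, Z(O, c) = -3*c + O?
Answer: -9231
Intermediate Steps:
Z(O, c) = O - 3*c
r = 4
C(B) = 3 - 3*B (C(B) = (7 - 3*B) - 1*4 = (7 - 3*B) - 4 = 3 - 3*B)
C(37) - 1*9123 = (3 - 3*37) - 1*9123 = (3 - 111) - 9123 = -108 - 9123 = -9231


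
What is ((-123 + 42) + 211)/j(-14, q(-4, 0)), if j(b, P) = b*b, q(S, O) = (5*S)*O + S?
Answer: 65/98 ≈ 0.66327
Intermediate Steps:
q(S, O) = S + 5*O*S (q(S, O) = 5*O*S + S = S + 5*O*S)
j(b, P) = b**2
((-123 + 42) + 211)/j(-14, q(-4, 0)) = ((-123 + 42) + 211)/((-14)**2) = (-81 + 211)/196 = 130*(1/196) = 65/98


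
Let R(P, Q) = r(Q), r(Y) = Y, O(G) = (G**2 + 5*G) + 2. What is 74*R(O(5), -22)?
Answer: -1628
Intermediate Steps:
O(G) = 2 + G**2 + 5*G
R(P, Q) = Q
74*R(O(5), -22) = 74*(-22) = -1628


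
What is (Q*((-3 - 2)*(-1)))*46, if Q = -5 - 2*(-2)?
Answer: -230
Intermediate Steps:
Q = -1 (Q = -5 + 4 = -1)
(Q*((-3 - 2)*(-1)))*46 = -(-3 - 2)*(-1)*46 = -(-5)*(-1)*46 = -1*5*46 = -5*46 = -230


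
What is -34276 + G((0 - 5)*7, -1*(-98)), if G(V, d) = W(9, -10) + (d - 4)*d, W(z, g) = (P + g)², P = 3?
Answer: -25015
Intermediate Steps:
W(z, g) = (3 + g)²
G(V, d) = 49 + d*(-4 + d) (G(V, d) = (3 - 10)² + (d - 4)*d = (-7)² + (-4 + d)*d = 49 + d*(-4 + d))
-34276 + G((0 - 5)*7, -1*(-98)) = -34276 + (49 + (-1*(-98))² - (-4)*(-98)) = -34276 + (49 + 98² - 4*98) = -34276 + (49 + 9604 - 392) = -34276 + 9261 = -25015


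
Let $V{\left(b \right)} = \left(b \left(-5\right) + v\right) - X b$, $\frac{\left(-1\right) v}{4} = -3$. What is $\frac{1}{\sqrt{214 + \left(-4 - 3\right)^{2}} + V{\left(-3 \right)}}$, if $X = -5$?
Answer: $- \frac{12}{119} + \frac{\sqrt{263}}{119} \approx 0.035439$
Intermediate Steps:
$v = 12$ ($v = \left(-4\right) \left(-3\right) = 12$)
$V{\left(b \right)} = 12$ ($V{\left(b \right)} = \left(b \left(-5\right) + 12\right) - - 5 b = \left(- 5 b + 12\right) + 5 b = \left(12 - 5 b\right) + 5 b = 12$)
$\frac{1}{\sqrt{214 + \left(-4 - 3\right)^{2}} + V{\left(-3 \right)}} = \frac{1}{\sqrt{214 + \left(-4 - 3\right)^{2}} + 12} = \frac{1}{\sqrt{214 + \left(-7\right)^{2}} + 12} = \frac{1}{\sqrt{214 + 49} + 12} = \frac{1}{\sqrt{263} + 12} = \frac{1}{12 + \sqrt{263}}$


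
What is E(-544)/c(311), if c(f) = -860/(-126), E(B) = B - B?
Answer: 0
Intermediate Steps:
E(B) = 0
c(f) = 430/63 (c(f) = -860*(-1/126) = 430/63)
E(-544)/c(311) = 0/(430/63) = 0*(63/430) = 0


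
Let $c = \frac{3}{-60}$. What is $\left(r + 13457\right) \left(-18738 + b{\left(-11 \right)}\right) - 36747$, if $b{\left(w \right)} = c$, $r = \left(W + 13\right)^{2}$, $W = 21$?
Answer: $- \frac{5477117433}{20} \approx -2.7386 \cdot 10^{8}$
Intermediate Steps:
$r = 1156$ ($r = \left(21 + 13\right)^{2} = 34^{2} = 1156$)
$c = - \frac{1}{20}$ ($c = 3 \left(- \frac{1}{60}\right) = - \frac{1}{20} \approx -0.05$)
$b{\left(w \right)} = - \frac{1}{20}$
$\left(r + 13457\right) \left(-18738 + b{\left(-11 \right)}\right) - 36747 = \left(1156 + 13457\right) \left(-18738 - \frac{1}{20}\right) - 36747 = 14613 \left(- \frac{374761}{20}\right) - 36747 = - \frac{5476382493}{20} - 36747 = - \frac{5477117433}{20}$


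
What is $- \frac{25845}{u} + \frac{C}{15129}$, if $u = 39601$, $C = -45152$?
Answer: $- \frac{2179073357}{599123529} \approx -3.6371$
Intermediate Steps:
$- \frac{25845}{u} + \frac{C}{15129} = - \frac{25845}{39601} - \frac{45152}{15129} = - \frac{2179073357}{599123529}$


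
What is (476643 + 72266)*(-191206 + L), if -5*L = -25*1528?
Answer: -100761029494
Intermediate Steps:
L = 7640 (L = -(-5)*1528 = -1/5*(-38200) = 7640)
(476643 + 72266)*(-191206 + L) = (476643 + 72266)*(-191206 + 7640) = 548909*(-183566) = -100761029494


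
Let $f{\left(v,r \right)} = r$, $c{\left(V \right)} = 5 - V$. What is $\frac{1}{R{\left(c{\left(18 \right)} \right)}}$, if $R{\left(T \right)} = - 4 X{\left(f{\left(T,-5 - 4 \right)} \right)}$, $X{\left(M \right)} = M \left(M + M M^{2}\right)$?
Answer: $- \frac{1}{26568} \approx -3.7639 \cdot 10^{-5}$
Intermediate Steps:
$X{\left(M \right)} = M \left(M + M^{3}\right)$
$R{\left(T \right)} = -26568$ ($R{\left(T \right)} = - 4 \left(\left(-5 - 4\right)^{2} + \left(-5 - 4\right)^{4}\right) = - 4 \left(\left(-9\right)^{2} + \left(-9\right)^{4}\right) = - 4 \left(81 + 6561\right) = \left(-4\right) 6642 = -26568$)
$\frac{1}{R{\left(c{\left(18 \right)} \right)}} = \frac{1}{-26568} = - \frac{1}{26568}$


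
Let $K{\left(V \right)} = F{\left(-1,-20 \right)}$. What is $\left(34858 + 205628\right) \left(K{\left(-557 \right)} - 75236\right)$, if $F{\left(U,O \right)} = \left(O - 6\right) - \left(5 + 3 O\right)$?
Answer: $-18086230602$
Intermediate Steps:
$F{\left(U,O \right)} = -11 - 2 O$ ($F{\left(U,O \right)} = \left(-6 + O\right) - \left(5 + 3 O\right) = -11 - 2 O$)
$K{\left(V \right)} = 29$ ($K{\left(V \right)} = -11 - -40 = -11 + 40 = 29$)
$\left(34858 + 205628\right) \left(K{\left(-557 \right)} - 75236\right) = \left(34858 + 205628\right) \left(29 - 75236\right) = 240486 \left(-75207\right) = -18086230602$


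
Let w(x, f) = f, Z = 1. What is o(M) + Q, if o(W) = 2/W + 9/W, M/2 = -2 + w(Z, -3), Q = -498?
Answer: -4991/10 ≈ -499.10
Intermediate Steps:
M = -10 (M = 2*(-2 - 3) = 2*(-5) = -10)
o(W) = 11/W
o(M) + Q = 11/(-10) - 498 = 11*(-1/10) - 498 = -11/10 - 498 = -4991/10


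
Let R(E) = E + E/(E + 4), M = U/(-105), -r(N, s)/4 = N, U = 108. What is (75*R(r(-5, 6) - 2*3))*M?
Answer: -1140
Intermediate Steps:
r(N, s) = -4*N
M = -36/35 (M = 108/(-105) = 108*(-1/105) = -36/35 ≈ -1.0286)
R(E) = E + E/(4 + E)
(75*R(r(-5, 6) - 2*3))*M = (75*((-4*(-5) - 2*3)*(5 + (-4*(-5) - 2*3))/(4 + (-4*(-5) - 2*3))))*(-36/35) = (75*((20 - 6)*(5 + (20 - 6))/(4 + (20 - 6))))*(-36/35) = (75*(14*(5 + 14)/(4 + 14)))*(-36/35) = (75*(14*19/18))*(-36/35) = (75*(14*(1/18)*19))*(-36/35) = (75*(133/9))*(-36/35) = (3325/3)*(-36/35) = -1140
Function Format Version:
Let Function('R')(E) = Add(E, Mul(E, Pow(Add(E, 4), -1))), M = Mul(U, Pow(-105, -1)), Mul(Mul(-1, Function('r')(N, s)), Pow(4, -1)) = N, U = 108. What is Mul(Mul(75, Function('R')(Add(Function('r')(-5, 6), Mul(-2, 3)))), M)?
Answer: -1140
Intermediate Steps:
Function('r')(N, s) = Mul(-4, N)
M = Rational(-36, 35) (M = Mul(108, Pow(-105, -1)) = Mul(108, Rational(-1, 105)) = Rational(-36, 35) ≈ -1.0286)
Function('R')(E) = Add(E, Mul(E, Pow(Add(4, E), -1)))
Mul(Mul(75, Function('R')(Add(Function('r')(-5, 6), Mul(-2, 3)))), M) = Mul(Mul(75, Mul(Add(Mul(-4, -5), Mul(-2, 3)), Pow(Add(4, Add(Mul(-4, -5), Mul(-2, 3))), -1), Add(5, Add(Mul(-4, -5), Mul(-2, 3))))), Rational(-36, 35)) = Mul(Mul(75, Mul(Add(20, -6), Pow(Add(4, Add(20, -6)), -1), Add(5, Add(20, -6)))), Rational(-36, 35)) = Mul(Mul(75, Mul(14, Pow(Add(4, 14), -1), Add(5, 14))), Rational(-36, 35)) = Mul(Mul(75, Mul(14, Pow(18, -1), 19)), Rational(-36, 35)) = Mul(Mul(75, Mul(14, Rational(1, 18), 19)), Rational(-36, 35)) = Mul(Mul(75, Rational(133, 9)), Rational(-36, 35)) = Mul(Rational(3325, 3), Rational(-36, 35)) = -1140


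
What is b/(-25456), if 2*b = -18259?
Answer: 18259/50912 ≈ 0.35864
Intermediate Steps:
b = -18259/2 (b = (½)*(-18259) = -18259/2 ≈ -9129.5)
b/(-25456) = -18259/2/(-25456) = -18259/2*(-1/25456) = 18259/50912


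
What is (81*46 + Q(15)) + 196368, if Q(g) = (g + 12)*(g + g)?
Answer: 200904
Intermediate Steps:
Q(g) = 2*g*(12 + g) (Q(g) = (12 + g)*(2*g) = 2*g*(12 + g))
(81*46 + Q(15)) + 196368 = (81*46 + 2*15*(12 + 15)) + 196368 = (3726 + 2*15*27) + 196368 = (3726 + 810) + 196368 = 4536 + 196368 = 200904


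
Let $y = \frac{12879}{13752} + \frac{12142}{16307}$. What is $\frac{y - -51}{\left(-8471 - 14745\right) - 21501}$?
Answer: $- \frac{1312660189}{1114217781832} \approx -0.0011781$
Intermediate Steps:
$y = \frac{41888293}{24917096}$ ($y = 12879 \cdot \frac{1}{13752} + 12142 \cdot \frac{1}{16307} = \frac{1431}{1528} + \frac{12142}{16307} = \frac{41888293}{24917096} \approx 1.6811$)
$\frac{y - -51}{\left(-8471 - 14745\right) - 21501} = \frac{\frac{41888293}{24917096} - -51}{\left(-8471 - 14745\right) - 21501} = \frac{\frac{41888293}{24917096} + \left(55 - 4\right)}{\left(-8471 - 14745\right) - 21501} = \frac{\frac{41888293}{24917096} + 51}{-23216 - 21501} = \frac{1312660189}{24917096 \left(-44717\right)} = \frac{1312660189}{24917096} \left(- \frac{1}{44717}\right) = - \frac{1312660189}{1114217781832}$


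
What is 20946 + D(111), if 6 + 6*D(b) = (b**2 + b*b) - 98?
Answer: 75107/3 ≈ 25036.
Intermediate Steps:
D(b) = -52/3 + b**2/3 (D(b) = -1 + ((b**2 + b*b) - 98)/6 = -1 + ((b**2 + b**2) - 98)/6 = -1 + (2*b**2 - 98)/6 = -1 + (-98 + 2*b**2)/6 = -1 + (-49/3 + b**2/3) = -52/3 + b**2/3)
20946 + D(111) = 20946 + (-52/3 + (1/3)*111**2) = 20946 + (-52/3 + (1/3)*12321) = 20946 + (-52/3 + 4107) = 20946 + 12269/3 = 75107/3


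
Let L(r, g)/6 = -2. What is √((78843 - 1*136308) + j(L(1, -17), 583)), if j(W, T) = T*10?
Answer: I*√51635 ≈ 227.23*I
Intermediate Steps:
L(r, g) = -12 (L(r, g) = 6*(-2) = -12)
j(W, T) = 10*T
√((78843 - 1*136308) + j(L(1, -17), 583)) = √((78843 - 1*136308) + 10*583) = √((78843 - 136308) + 5830) = √(-57465 + 5830) = √(-51635) = I*√51635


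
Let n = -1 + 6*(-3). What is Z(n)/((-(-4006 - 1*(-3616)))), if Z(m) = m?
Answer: -19/390 ≈ -0.048718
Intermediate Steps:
n = -19 (n = -1 - 18 = -19)
Z(n)/((-(-4006 - 1*(-3616)))) = -19*(-1/(-4006 - 1*(-3616))) = -19*(-1/(-4006 + 3616)) = -19/((-1*(-390))) = -19/390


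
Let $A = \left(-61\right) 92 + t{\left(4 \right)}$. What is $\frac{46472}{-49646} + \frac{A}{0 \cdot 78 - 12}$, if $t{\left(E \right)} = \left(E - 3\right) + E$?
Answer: $\frac{46301243}{99292} \approx 466.31$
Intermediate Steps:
$t{\left(E \right)} = -3 + 2 E$ ($t{\left(E \right)} = \left(E - 3\right) + E = \left(-3 + E\right) + E = -3 + 2 E$)
$A = -5607$ ($A = \left(-61\right) 92 + \left(-3 + 2 \cdot 4\right) = -5612 + \left(-3 + 8\right) = -5612 + 5 = -5607$)
$\frac{46472}{-49646} + \frac{A}{0 \cdot 78 - 12} = \frac{46472}{-49646} - \frac{5607}{0 \cdot 78 - 12} = 46472 \left(- \frac{1}{49646}\right) - \frac{5607}{0 - 12} = - \frac{23236}{24823} - \frac{5607}{-12} = - \frac{23236}{24823} - - \frac{1869}{4} = - \frac{23236}{24823} + \frac{1869}{4} = \frac{46301243}{99292}$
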